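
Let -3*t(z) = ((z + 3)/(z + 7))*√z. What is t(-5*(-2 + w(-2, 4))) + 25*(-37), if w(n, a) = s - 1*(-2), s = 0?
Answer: -925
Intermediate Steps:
w(n, a) = 2 (w(n, a) = 0 - 1*(-2) = 0 + 2 = 2)
t(z) = -√z*(3 + z)/(3*(7 + z)) (t(z) = -(z + 3)/(z + 7)*√z/3 = -(3 + z)/(7 + z)*√z/3 = -√z*(3 + z)/(3*(7 + z)))
t(-5*(-2 + w(-2, 4))) + 25*(-37) = √(-5*(-2 + 2))*(-3 - (-5)*(-2 + 2))/(3*(7 - 5*(-2 + 2))) + 25*(-37) = √(-5*0)*(-3 - (-5)*0)/(3*(7 - 5*0)) - 925 = √0*(-3 - 1*0)/(3*(7 + 0)) - 925 = (⅓)*0*(-3 + 0)/7 - 925 = (⅓)*0*(⅐)*(-3) - 925 = 0 - 925 = -925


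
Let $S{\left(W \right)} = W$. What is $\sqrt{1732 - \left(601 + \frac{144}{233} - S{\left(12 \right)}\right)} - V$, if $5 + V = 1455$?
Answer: $-1450 + \frac{195 \sqrt{1631}}{233} \approx -1416.2$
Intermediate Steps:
$V = 1450$ ($V = -5 + 1455 = 1450$)
$\sqrt{1732 - \left(601 + \frac{144}{233} - S{\left(12 \right)}\right)} - V = \sqrt{1732 + \left(\left(- \frac{288}{466} - 601\right) + 12\right)} - 1450 = \sqrt{1732 + \left(\left(\left(-288\right) \frac{1}{466} - 601\right) + 12\right)} - 1450 = \sqrt{1732 + \left(\left(- \frac{144}{233} - 601\right) + 12\right)} - 1450 = \sqrt{1732 + \left(- \frac{140177}{233} + 12\right)} - 1450 = \sqrt{1732 - \frac{137381}{233}} - 1450 = \sqrt{\frac{266175}{233}} - 1450 = \frac{195 \sqrt{1631}}{233} - 1450 = -1450 + \frac{195 \sqrt{1631}}{233}$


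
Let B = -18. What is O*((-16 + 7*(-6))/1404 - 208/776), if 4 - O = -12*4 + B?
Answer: -737275/34047 ≈ -21.655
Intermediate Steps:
O = 70 (O = 4 - (-12*4 - 18) = 4 - (-48 - 18) = 4 - 1*(-66) = 4 + 66 = 70)
O*((-16 + 7*(-6))/1404 - 208/776) = 70*((-16 + 7*(-6))/1404 - 208/776) = 70*((-16 - 42)*(1/1404) - 208*1/776) = 70*(-58*1/1404 - 26/97) = 70*(-29/702 - 26/97) = 70*(-21065/68094) = -737275/34047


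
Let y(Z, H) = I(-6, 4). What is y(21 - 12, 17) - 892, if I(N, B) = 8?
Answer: -884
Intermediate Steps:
y(Z, H) = 8
y(21 - 12, 17) - 892 = 8 - 892 = -884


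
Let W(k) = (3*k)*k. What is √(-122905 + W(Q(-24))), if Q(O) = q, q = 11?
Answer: I*√122542 ≈ 350.06*I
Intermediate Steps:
Q(O) = 11
W(k) = 3*k²
√(-122905 + W(Q(-24))) = √(-122905 + 3*11²) = √(-122905 + 3*121) = √(-122905 + 363) = √(-122542) = I*√122542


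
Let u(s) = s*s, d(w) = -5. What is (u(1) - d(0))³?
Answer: 216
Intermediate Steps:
u(s) = s²
(u(1) - d(0))³ = (1² - 1*(-5))³ = (1 + 5)³ = 6³ = 216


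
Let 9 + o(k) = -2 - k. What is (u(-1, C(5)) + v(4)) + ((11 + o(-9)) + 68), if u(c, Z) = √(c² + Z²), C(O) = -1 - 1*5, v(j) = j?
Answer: 81 + √37 ≈ 87.083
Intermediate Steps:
o(k) = -11 - k (o(k) = -9 + (-2 - k) = -11 - k)
C(O) = -6 (C(O) = -1 - 5 = -6)
u(c, Z) = √(Z² + c²)
(u(-1, C(5)) + v(4)) + ((11 + o(-9)) + 68) = (√((-6)² + (-1)²) + 4) + ((11 + (-11 - 1*(-9))) + 68) = (√(36 + 1) + 4) + ((11 + (-11 + 9)) + 68) = (√37 + 4) + ((11 - 2) + 68) = (4 + √37) + (9 + 68) = (4 + √37) + 77 = 81 + √37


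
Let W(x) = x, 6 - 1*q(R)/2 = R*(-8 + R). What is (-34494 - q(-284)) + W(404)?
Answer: 131754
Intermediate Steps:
q(R) = 12 - 2*R*(-8 + R)
(-34494 - q(-284)) + W(404) = (-34494 - (12 - 2*(-284)² + 16*(-284))) + 404 = (-34494 - (12 - 2*80656 - 4544)) + 404 = (-34494 - (12 - 161312 - 4544)) + 404 = (-34494 - 1*(-165844)) + 404 = (-34494 + 165844) + 404 = 131350 + 404 = 131754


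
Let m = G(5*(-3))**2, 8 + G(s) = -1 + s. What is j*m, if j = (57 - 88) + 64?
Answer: 19008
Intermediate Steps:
G(s) = -9 + s (G(s) = -8 + (-1 + s) = -9 + s)
m = 576 (m = (-9 + 5*(-3))**2 = (-9 - 15)**2 = (-24)**2 = 576)
j = 33 (j = -31 + 64 = 33)
j*m = 33*576 = 19008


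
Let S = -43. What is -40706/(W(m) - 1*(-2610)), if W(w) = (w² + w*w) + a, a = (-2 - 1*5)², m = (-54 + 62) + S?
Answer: -40706/5109 ≈ -7.9675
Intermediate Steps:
m = -35 (m = (-54 + 62) - 43 = 8 - 43 = -35)
a = 49 (a = (-2 - 5)² = (-7)² = 49)
W(w) = 49 + 2*w² (W(w) = (w² + w*w) + 49 = (w² + w²) + 49 = 2*w² + 49 = 49 + 2*w²)
-40706/(W(m) - 1*(-2610)) = -40706/((49 + 2*(-35)²) - 1*(-2610)) = -40706/((49 + 2*1225) + 2610) = -40706/((49 + 2450) + 2610) = -40706/(2499 + 2610) = -40706/5109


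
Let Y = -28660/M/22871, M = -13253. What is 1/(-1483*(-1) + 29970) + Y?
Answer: 1204552343/9533698794439 ≈ 0.00012635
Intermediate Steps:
Y = 28660/303109363 (Y = -28660/(-13253)/22871 = -28660*(-1/13253)*(1/22871) = (28660/13253)*(1/22871) = 28660/303109363 ≈ 9.4553e-5)
1/(-1483*(-1) + 29970) + Y = 1/(-1483*(-1) + 29970) + 28660/303109363 = 1/(1483 + 29970) + 28660/303109363 = 1/31453 + 28660/303109363 = 1204552343/9533698794439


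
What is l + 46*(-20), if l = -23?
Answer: -943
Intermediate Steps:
l + 46*(-20) = -23 + 46*(-20) = -23 - 920 = -943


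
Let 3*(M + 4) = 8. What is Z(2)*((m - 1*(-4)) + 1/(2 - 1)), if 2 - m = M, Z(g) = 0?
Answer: 0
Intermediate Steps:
M = -4/3 (M = -4 + (⅓)*8 = -4 + 8/3 = -4/3 ≈ -1.3333)
m = 10/3 (m = 2 - 1*(-4/3) = 2 + 4/3 = 10/3 ≈ 3.3333)
Z(2)*((m - 1*(-4)) + 1/(2 - 1)) = 0*((10/3 - 1*(-4)) + 1/(2 - 1)) = 0*((10/3 + 4) + 1/1) = 0*(22/3 + 1) = 0*(25/3) = 0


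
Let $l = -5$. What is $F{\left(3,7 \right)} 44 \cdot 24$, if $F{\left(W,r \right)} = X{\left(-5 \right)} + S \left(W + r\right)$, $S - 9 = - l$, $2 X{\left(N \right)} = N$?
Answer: $145200$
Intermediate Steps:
$X{\left(N \right)} = \frac{N}{2}$
$S = 14$ ($S = 9 - -5 = 9 + 5 = 14$)
$F{\left(W,r \right)} = - \frac{5}{2} + 14 W + 14 r$ ($F{\left(W,r \right)} = \frac{1}{2} \left(-5\right) + 14 \left(W + r\right) = - \frac{5}{2} + \left(14 W + 14 r\right) = - \frac{5}{2} + 14 W + 14 r$)
$F{\left(3,7 \right)} 44 \cdot 24 = \left(- \frac{5}{2} + 14 \cdot 3 + 14 \cdot 7\right) 44 \cdot 24 = \left(- \frac{5}{2} + 42 + 98\right) 44 \cdot 24 = \frac{275}{2} \cdot 44 \cdot 24 = 6050 \cdot 24 = 145200$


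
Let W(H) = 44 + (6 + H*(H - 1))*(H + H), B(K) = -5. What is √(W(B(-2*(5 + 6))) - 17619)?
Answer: I*√17935 ≈ 133.92*I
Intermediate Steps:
W(H) = 44 + 2*H*(6 + H*(-1 + H)) (W(H) = 44 + (6 + H*(-1 + H))*(2*H) = 44 + 2*H*(6 + H*(-1 + H)))
√(W(B(-2*(5 + 6))) - 17619) = √((44 - 2*(-5)² + 2*(-5)³ + 12*(-5)) - 17619) = √((44 - 2*25 + 2*(-125) - 60) - 17619) = √((44 - 50 - 250 - 60) - 17619) = √(-316 - 17619) = √(-17935) = I*√17935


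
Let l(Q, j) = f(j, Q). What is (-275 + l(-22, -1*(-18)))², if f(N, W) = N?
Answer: 66049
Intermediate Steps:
l(Q, j) = j
(-275 + l(-22, -1*(-18)))² = (-275 - 1*(-18))² = (-275 + 18)² = (-257)² = 66049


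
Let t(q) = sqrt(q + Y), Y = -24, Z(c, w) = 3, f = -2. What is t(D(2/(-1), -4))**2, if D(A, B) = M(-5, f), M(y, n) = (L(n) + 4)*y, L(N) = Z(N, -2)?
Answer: -59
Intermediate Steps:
L(N) = 3
M(y, n) = 7*y (M(y, n) = (3 + 4)*y = 7*y)
D(A, B) = -35 (D(A, B) = 7*(-5) = -35)
t(q) = sqrt(-24 + q) (t(q) = sqrt(q - 24) = sqrt(-24 + q))
t(D(2/(-1), -4))**2 = (sqrt(-24 - 35))**2 = (sqrt(-59))**2 = (I*sqrt(59))**2 = -59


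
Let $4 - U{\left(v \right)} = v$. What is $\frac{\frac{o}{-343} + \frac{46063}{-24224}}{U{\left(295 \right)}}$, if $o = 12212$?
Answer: $\frac{311623097}{2417870112} \approx 0.12888$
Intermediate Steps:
$U{\left(v \right)} = 4 - v$
$\frac{\frac{o}{-343} + \frac{46063}{-24224}}{U{\left(295 \right)}} = \frac{\frac{12212}{-343} + \frac{46063}{-24224}}{4 - 295} = \frac{12212 \left(- \frac{1}{343}\right) + 46063 \left(- \frac{1}{24224}\right)}{4 - 295} = \frac{- \frac{12212}{343} - \frac{46063}{24224}}{-291} = \left(- \frac{311623097}{8308832}\right) \left(- \frac{1}{291}\right) = \frac{311623097}{2417870112}$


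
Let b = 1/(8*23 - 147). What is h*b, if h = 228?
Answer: 228/37 ≈ 6.1622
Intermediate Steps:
b = 1/37 (b = 1/(184 - 147) = 1/37 ≈ 0.027027)
h*b = 228*(1/37) = 228/37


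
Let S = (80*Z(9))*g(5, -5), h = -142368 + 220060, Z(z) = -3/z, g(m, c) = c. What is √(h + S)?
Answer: 2*√175107/3 ≈ 278.97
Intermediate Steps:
h = 77692
S = 400/3 (S = (80*(-3/9))*(-5) = (80*(-3*⅑))*(-5) = (80*(-⅓))*(-5) = -80/3*(-5) = 400/3 ≈ 133.33)
√(h + S) = √(77692 + 400/3) = √(233476/3) = 2*√175107/3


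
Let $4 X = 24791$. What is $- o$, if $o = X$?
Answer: $- \frac{24791}{4} \approx -6197.8$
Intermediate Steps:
$X = \frac{24791}{4}$ ($X = \frac{1}{4} \cdot 24791 = \frac{24791}{4} \approx 6197.8$)
$o = \frac{24791}{4} \approx 6197.8$
$- o = \left(-1\right) \frac{24791}{4} = - \frac{24791}{4}$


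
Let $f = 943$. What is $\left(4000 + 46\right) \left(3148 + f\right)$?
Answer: $16552186$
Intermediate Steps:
$\left(4000 + 46\right) \left(3148 + f\right) = \left(4000 + 46\right) \left(3148 + 943\right) = 4046 \cdot 4091 = 16552186$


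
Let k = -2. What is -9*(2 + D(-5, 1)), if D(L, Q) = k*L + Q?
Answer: -117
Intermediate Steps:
D(L, Q) = Q - 2*L (D(L, Q) = -2*L + Q = Q - 2*L)
-9*(2 + D(-5, 1)) = -9*(2 + (1 - 2*(-5))) = -9*(2 + (1 + 10)) = -9*(2 + 11) = -9*13 = -117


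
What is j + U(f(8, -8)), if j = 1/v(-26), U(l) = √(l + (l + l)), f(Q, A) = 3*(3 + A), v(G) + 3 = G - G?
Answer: -⅓ + 3*I*√5 ≈ -0.33333 + 6.7082*I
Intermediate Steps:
v(G) = -3 (v(G) = -3 + (G - G) = -3 + 0 = -3)
f(Q, A) = 9 + 3*A
U(l) = √3*√l (U(l) = √(l + 2*l) = √(3*l) = √3*√l)
j = -⅓ (j = 1/(-3) = -⅓ ≈ -0.33333)
j + U(f(8, -8)) = -⅓ + √3*√(9 + 3*(-8)) = -⅓ + √3*√(9 - 24) = -⅓ + √3*√(-15) = -⅓ + √3*(I*√15) = -⅓ + 3*I*√5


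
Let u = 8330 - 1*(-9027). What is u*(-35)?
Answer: -607495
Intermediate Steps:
u = 17357 (u = 8330 + 9027 = 17357)
u*(-35) = 17357*(-35) = -607495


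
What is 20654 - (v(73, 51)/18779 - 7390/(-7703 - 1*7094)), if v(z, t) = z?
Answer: 5739046255411/277872863 ≈ 20654.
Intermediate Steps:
20654 - (v(73, 51)/18779 - 7390/(-7703 - 1*7094)) = 20654 - (73/18779 - 7390/(-7703 - 1*7094)) = 20654 - (73*(1/18779) - 7390/(-7703 - 7094)) = 20654 - (73/18779 - 7390/(-14797)) = 20654 - (73/18779 - 7390*(-1/14797)) = 20654 - (73/18779 + 7390/14797) = 20654 - 1*139856991/277872863 = 20654 - 139856991/277872863 = 5739046255411/277872863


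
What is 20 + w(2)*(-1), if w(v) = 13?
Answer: 7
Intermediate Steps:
20 + w(2)*(-1) = 20 + 13*(-1) = 20 - 13 = 7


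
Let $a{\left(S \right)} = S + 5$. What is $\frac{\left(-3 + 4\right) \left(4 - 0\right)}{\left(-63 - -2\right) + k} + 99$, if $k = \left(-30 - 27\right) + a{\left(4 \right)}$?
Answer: $\frac{10787}{109} \approx 98.963$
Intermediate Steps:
$a{\left(S \right)} = 5 + S$
$k = -48$ ($k = \left(-30 - 27\right) + \left(5 + 4\right) = -57 + 9 = -48$)
$\frac{\left(-3 + 4\right) \left(4 - 0\right)}{\left(-63 - -2\right) + k} + 99 = \frac{\left(-3 + 4\right) \left(4 - 0\right)}{\left(-63 - -2\right) - 48} + 99 = \frac{1 \left(4 + 0\right)}{\left(-63 + 2\right) - 48} + 99 = \frac{1 \cdot 4}{-61 - 48} + 99 = \frac{4}{-109} + 99 = 4 \left(- \frac{1}{109}\right) + 99 = - \frac{4}{109} + 99 = \frac{10787}{109}$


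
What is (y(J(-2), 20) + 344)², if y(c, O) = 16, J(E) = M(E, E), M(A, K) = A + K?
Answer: 129600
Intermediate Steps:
J(E) = 2*E (J(E) = E + E = 2*E)
(y(J(-2), 20) + 344)² = (16 + 344)² = 360² = 129600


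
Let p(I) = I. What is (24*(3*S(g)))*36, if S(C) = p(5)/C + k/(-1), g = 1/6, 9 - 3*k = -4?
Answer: 66528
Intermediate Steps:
k = 13/3 (k = 3 - 1/3*(-4) = 3 + 4/3 = 13/3 ≈ 4.3333)
g = 1/6 ≈ 0.16667
S(C) = -13/3 + 5/C (S(C) = 5/C + (13/3)/(-1) = 5/C + (13/3)*(-1) = 5/C - 13/3 = -13/3 + 5/C)
(24*(3*S(g)))*36 = (24*(3*(-13/3 + 5/(1/6))))*36 = (24*(3*(-13/3 + 5*6)))*36 = (24*(3*(-13/3 + 30)))*36 = (24*(3*(77/3)))*36 = (24*77)*36 = 1848*36 = 66528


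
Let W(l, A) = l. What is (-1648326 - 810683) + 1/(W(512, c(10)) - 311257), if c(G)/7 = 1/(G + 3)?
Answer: -764124751706/310745 ≈ -2.4590e+6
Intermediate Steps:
c(G) = 7/(3 + G) (c(G) = 7/(G + 3) = 7/(3 + G))
(-1648326 - 810683) + 1/(W(512, c(10)) - 311257) = (-1648326 - 810683) + 1/(512 - 311257) = -2459009 + 1/(-310745) = -2459009 - 1/310745 = -764124751706/310745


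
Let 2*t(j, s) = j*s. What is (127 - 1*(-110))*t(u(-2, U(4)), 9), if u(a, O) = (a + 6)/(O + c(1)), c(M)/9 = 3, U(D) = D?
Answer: 4266/31 ≈ 137.61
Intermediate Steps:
c(M) = 27 (c(M) = 9*3 = 27)
u(a, O) = (6 + a)/(27 + O) (u(a, O) = (a + 6)/(O + 27) = (6 + a)/(27 + O))
t(j, s) = j*s/2 (t(j, s) = (j*s)/2 = j*s/2)
(127 - 1*(-110))*t(u(-2, U(4)), 9) = (127 - 1*(-110))*((1/2)*((6 - 2)/(27 + 4))*9) = (127 + 110)*((1/2)*(4/31)*9) = 237*((1/2)*((1/31)*4)*9) = 237*((1/2)*(4/31)*9) = 237*(18/31) = 4266/31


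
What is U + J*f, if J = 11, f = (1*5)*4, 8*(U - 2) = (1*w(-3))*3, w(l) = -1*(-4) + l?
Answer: 1779/8 ≈ 222.38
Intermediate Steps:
w(l) = 4 + l
U = 19/8 (U = 2 + ((1*(4 - 3))*3)/8 = 2 + ((1*1)*3)/8 = 2 + (1*3)/8 = 2 + (⅛)*3 = 2 + 3/8 = 19/8 ≈ 2.3750)
f = 20 (f = 5*4 = 20)
U + J*f = 19/8 + 11*20 = 19/8 + 220 = 1779/8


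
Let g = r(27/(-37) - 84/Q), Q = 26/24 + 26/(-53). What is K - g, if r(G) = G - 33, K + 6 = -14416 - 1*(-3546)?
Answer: -149262140/13949 ≈ -10701.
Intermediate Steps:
Q = 377/636 (Q = 26*(1/24) + 26*(-1/53) = 13/12 - 26/53 = 377/636 ≈ 0.59277)
K = -10876 (K = -6 + (-14416 - 1*(-3546)) = -6 + (-14416 + 3546) = -6 - 10870 = -10876)
r(G) = -33 + G
g = -2447184/13949 (g = -33 + (27/(-37) - 84/377/636) = -33 + (27*(-1/37) - 84*636/377) = -33 + (-27/37 - 53424/377) = -33 - 1986867/13949 = -2447184/13949 ≈ -175.44)
K - g = -10876 - 1*(-2447184/13949) = -10876 + 2447184/13949 = -149262140/13949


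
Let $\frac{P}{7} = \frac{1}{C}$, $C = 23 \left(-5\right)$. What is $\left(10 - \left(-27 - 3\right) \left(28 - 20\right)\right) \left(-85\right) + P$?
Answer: $- \frac{2443757}{115} \approx -21250.0$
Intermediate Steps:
$C = -115$
$P = - \frac{7}{115}$ ($P = \frac{7}{-115} = 7 \left(- \frac{1}{115}\right) = - \frac{7}{115} \approx -0.06087$)
$\left(10 - \left(-27 - 3\right) \left(28 - 20\right)\right) \left(-85\right) + P = \left(10 - \left(-27 - 3\right) \left(28 - 20\right)\right) \left(-85\right) - \frac{7}{115} = \left(10 - \left(-30\right) 8\right) \left(-85\right) - \frac{7}{115} = \left(10 - -240\right) \left(-85\right) - \frac{7}{115} = \left(10 + 240\right) \left(-85\right) - \frac{7}{115} = 250 \left(-85\right) - \frac{7}{115} = -21250 - \frac{7}{115} = - \frac{2443757}{115}$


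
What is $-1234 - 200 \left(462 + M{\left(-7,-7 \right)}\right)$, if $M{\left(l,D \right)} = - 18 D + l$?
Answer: $-117434$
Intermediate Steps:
$M{\left(l,D \right)} = l - 18 D$
$-1234 - 200 \left(462 + M{\left(-7,-7 \right)}\right) = -1234 - 200 \left(462 - -119\right) = -1234 - 200 \left(462 + \left(-7 + 126\right)\right) = -1234 - 200 \left(462 + 119\right) = -1234 - 116200 = -117434$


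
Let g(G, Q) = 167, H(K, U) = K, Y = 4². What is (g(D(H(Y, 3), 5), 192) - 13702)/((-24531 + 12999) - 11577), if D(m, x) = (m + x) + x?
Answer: 13535/23109 ≈ 0.58570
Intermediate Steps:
Y = 16
D(m, x) = m + 2*x
(g(D(H(Y, 3), 5), 192) - 13702)/((-24531 + 12999) - 11577) = (167 - 13702)/((-24531 + 12999) - 11577) = -13535/(-11532 - 11577) = -13535/(-23109) = -13535*(-1/23109) = 13535/23109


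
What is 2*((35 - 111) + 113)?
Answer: 74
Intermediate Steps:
2*((35 - 111) + 113) = 2*(-76 + 113) = 2*37 = 74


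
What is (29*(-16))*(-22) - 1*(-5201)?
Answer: 15409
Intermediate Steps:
(29*(-16))*(-22) - 1*(-5201) = -464*(-22) + 5201 = 10208 + 5201 = 15409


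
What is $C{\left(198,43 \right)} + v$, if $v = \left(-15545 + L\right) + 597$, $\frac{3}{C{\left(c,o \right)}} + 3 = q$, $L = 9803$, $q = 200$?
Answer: $- \frac{1013562}{197} \approx -5145.0$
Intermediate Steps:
$C{\left(c,o \right)} = \frac{3}{197}$ ($C{\left(c,o \right)} = \frac{3}{-3 + 200} = \frac{3}{197}$)
$v = -5145$ ($v = \left(-15545 + 9803\right) + 597 = -5742 + 597 = -5145$)
$C{\left(198,43 \right)} + v = \frac{3}{197} - 5145 = - \frac{1013562}{197}$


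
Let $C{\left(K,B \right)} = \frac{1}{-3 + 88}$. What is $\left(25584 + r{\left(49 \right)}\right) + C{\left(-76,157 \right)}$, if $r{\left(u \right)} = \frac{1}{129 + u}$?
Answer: $\frac{387086183}{15130} \approx 25584.0$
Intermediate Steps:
$C{\left(K,B \right)} = \frac{1}{85}$
$\left(25584 + r{\left(49 \right)}\right) + C{\left(-76,157 \right)} = \left(25584 + \frac{1}{129 + 49}\right) + \frac{1}{85} = \left(25584 + \frac{1}{178}\right) + \frac{1}{85} = \frac{4553953}{178} + \frac{1}{85} = \frac{387086183}{15130}$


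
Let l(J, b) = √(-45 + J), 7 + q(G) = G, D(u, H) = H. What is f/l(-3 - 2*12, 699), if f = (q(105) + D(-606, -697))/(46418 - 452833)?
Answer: -599*I*√2/4876980 ≈ -0.0001737*I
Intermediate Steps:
q(G) = -7 + G
f = 599/406415 (f = ((-7 + 105) - 697)/(46418 - 452833) = (98 - 697)/(-406415) = -599*(-1/406415) = 599/406415 ≈ 0.0014739)
f/l(-3 - 2*12, 699) = 599/(406415*(√(-45 + (-3 - 2*12)))) = 599/(406415*(√(-45 + (-3 - 24)))) = 599/(406415*(√(-45 - 27))) = 599/(406415*(√(-72))) = 599/(406415*((6*I*√2))) = 599*(-I*√2/12)/406415 = -599*I*√2/4876980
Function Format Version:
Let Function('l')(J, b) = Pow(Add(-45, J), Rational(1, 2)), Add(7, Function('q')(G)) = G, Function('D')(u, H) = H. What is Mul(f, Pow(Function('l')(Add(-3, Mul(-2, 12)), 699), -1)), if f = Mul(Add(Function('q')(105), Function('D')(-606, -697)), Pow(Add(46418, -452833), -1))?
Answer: Mul(Rational(-599, 4876980), I, Pow(2, Rational(1, 2))) ≈ Mul(-0.00017370, I)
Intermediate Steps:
Function('q')(G) = Add(-7, G)
f = Rational(599, 406415) (f = Mul(Add(Add(-7, 105), -697), Pow(Add(46418, -452833), -1)) = Mul(Add(98, -697), Pow(-406415, -1)) = Mul(-599, Rational(-1, 406415)) = Rational(599, 406415) ≈ 0.0014739)
Mul(f, Pow(Function('l')(Add(-3, Mul(-2, 12)), 699), -1)) = Mul(Rational(599, 406415), Pow(Pow(Add(-45, Add(-3, Mul(-2, 12))), Rational(1, 2)), -1)) = Mul(Rational(599, 406415), Pow(Pow(Add(-45, Add(-3, -24)), Rational(1, 2)), -1)) = Mul(Rational(599, 406415), Pow(Pow(Add(-45, -27), Rational(1, 2)), -1)) = Mul(Rational(599, 406415), Pow(Pow(-72, Rational(1, 2)), -1)) = Mul(Rational(599, 406415), Pow(Mul(6, I, Pow(2, Rational(1, 2))), -1)) = Mul(Rational(599, 406415), Mul(Rational(-1, 12), I, Pow(2, Rational(1, 2)))) = Mul(Rational(-599, 4876980), I, Pow(2, Rational(1, 2)))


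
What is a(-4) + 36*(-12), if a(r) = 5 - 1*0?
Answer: -427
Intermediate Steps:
a(r) = 5 (a(r) = 5 + 0 = 5)
a(-4) + 36*(-12) = 5 + 36*(-12) = 5 - 432 = -427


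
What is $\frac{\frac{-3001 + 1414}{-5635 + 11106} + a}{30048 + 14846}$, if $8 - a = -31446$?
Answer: $\frac{172083247}{245615074} \approx 0.70062$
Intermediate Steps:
$a = 31454$ ($a = 8 - -31446 = 8 + 31446 = 31454$)
$\frac{\frac{-3001 + 1414}{-5635 + 11106} + a}{30048 + 14846} = \frac{\frac{-3001 + 1414}{-5635 + 11106} + 31454}{30048 + 14846} = \frac{- \frac{1587}{5471} + 31454}{44894} = \left(\left(-1587\right) \frac{1}{5471} + 31454\right) \frac{1}{44894} = \left(- \frac{1587}{5471} + 31454\right) \frac{1}{44894} = \frac{172083247}{5471} \cdot \frac{1}{44894} = \frac{172083247}{245615074}$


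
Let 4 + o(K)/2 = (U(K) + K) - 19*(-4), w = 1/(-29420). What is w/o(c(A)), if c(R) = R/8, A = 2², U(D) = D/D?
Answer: -1/4324740 ≈ -2.3123e-7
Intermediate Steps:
U(D) = 1
A = 4
c(R) = R/8 (c(R) = R*(⅛) = R/8)
w = -1/29420 ≈ -3.3990e-5
o(K) = 146 + 2*K (o(K) = -8 + 2*((1 + K) - 19*(-4)) = -8 + 2*((1 + K) + 76) = -8 + 2*(77 + K) = -8 + (154 + 2*K) = 146 + 2*K)
w/o(c(A)) = -1/(29420*(146 + 2*((⅛)*4))) = -1/(29420*(146 + 2*(½))) = -1/(29420*(146 + 1)) = -1/29420/147 = -1/29420*1/147 = -1/4324740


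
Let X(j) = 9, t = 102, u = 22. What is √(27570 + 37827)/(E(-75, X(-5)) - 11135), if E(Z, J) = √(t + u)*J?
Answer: -11135*√65397/123978181 - 18*√2027307/123978181 ≈ -0.023175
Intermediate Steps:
E(Z, J) = 2*J*√31 (E(Z, J) = √(102 + 22)*J = √124*J = (2*√31)*J = 2*J*√31)
√(27570 + 37827)/(E(-75, X(-5)) - 11135) = √(27570 + 37827)/(2*9*√31 - 11135) = √65397/(18*√31 - 11135) = √65397/(-11135 + 18*√31)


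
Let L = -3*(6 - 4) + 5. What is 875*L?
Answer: -875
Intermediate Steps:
L = -1 (L = -3*2 + 5 = -6 + 5 = -1)
875*L = 875*(-1) = -875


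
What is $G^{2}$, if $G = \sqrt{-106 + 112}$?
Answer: $6$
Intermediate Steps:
$G = \sqrt{6} \approx 2.4495$
$G^{2} = \left(\sqrt{6}\right)^{2} = 6$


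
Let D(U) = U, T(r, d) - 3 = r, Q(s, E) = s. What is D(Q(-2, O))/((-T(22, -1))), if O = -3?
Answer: 2/25 ≈ 0.080000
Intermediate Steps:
T(r, d) = 3 + r
D(Q(-2, O))/((-T(22, -1))) = -2*(-1/(3 + 22)) = -2/((-1*25)) = -2/(-25) = -2*(-1/25) = 2/25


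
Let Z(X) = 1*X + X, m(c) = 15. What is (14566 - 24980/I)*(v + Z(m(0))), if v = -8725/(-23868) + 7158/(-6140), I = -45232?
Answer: 58738779793309399/138098497680 ≈ 4.2534e+5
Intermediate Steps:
Z(X) = 2*X (Z(X) = X + X = 2*X)
v = -29318911/36637380 (v = -8725*(-1/23868) + 7158*(-1/6140) = 8725/23868 - 3579/3070 = -29318911/36637380 ≈ -0.80025)
(14566 - 24980/I)*(v + Z(m(0))) = (14566 - 24980/(-45232))*(-29318911/36637380 + 2*15) = (14566 - 24980*(-1/45232))*(-29318911/36637380 + 30) = (14566 + 6245/11308)*(1069802489/36637380) = (164718573/11308)*(1069802489/36637380) = 58738779793309399/138098497680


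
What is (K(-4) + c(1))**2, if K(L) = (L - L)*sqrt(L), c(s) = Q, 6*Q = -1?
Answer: 1/36 ≈ 0.027778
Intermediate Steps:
Q = -1/6 (Q = (1/6)*(-1) = -1/6 ≈ -0.16667)
c(s) = -1/6
K(L) = 0 (K(L) = 0*sqrt(L) = 0)
(K(-4) + c(1))**2 = (0 - 1/6)**2 = (-1/6)**2 = 1/36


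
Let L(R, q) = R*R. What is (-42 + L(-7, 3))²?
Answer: 49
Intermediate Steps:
L(R, q) = R²
(-42 + L(-7, 3))² = (-42 + (-7)²)² = (-42 + 49)² = 7² = 49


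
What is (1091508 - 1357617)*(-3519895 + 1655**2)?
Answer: 207796534830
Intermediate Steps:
(1091508 - 1357617)*(-3519895 + 1655**2) = -266109*(-3519895 + 2739025) = -266109*(-780870) = 207796534830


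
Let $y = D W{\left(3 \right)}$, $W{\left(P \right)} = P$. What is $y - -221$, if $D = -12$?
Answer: $185$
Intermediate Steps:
$y = -36$ ($y = \left(-12\right) 3 = -36$)
$y - -221 = -36 - -221 = -36 + 221 = 185$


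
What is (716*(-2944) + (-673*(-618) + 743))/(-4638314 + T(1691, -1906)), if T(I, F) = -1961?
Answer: 89013/244225 ≈ 0.36447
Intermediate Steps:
(716*(-2944) + (-673*(-618) + 743))/(-4638314 + T(1691, -1906)) = (716*(-2944) + (-673*(-618) + 743))/(-4638314 - 1961) = (-2107904 + (415914 + 743))/(-4640275) = (-2107904 + 416657)*(-1/4640275) = -1691247*(-1/4640275) = 89013/244225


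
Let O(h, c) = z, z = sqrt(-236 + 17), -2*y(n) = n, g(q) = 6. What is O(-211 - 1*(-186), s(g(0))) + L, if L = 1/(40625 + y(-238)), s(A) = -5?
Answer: 1/40744 + I*sqrt(219) ≈ 2.4543e-5 + 14.799*I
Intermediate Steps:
y(n) = -n/2
z = I*sqrt(219) (z = sqrt(-219) = I*sqrt(219) ≈ 14.799*I)
L = 1/40744 (L = 1/(40625 - 1/2*(-238)) = 1/(40625 + 119) = 1/40744 ≈ 2.4543e-5)
O(h, c) = I*sqrt(219)
O(-211 - 1*(-186), s(g(0))) + L = I*sqrt(219) + 1/40744 = 1/40744 + I*sqrt(219)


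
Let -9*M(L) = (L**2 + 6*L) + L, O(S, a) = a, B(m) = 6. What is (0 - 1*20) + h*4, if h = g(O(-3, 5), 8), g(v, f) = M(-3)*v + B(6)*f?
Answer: 596/3 ≈ 198.67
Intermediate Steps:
M(L) = -7*L/9 - L**2/9 (M(L) = -((L**2 + 6*L) + L)/9 = -(L**2 + 7*L)/9 = -7*L/9 - L**2/9)
g(v, f) = 6*f + 4*v/3 (g(v, f) = (-1/9*(-3)*(7 - 3))*v + 6*f = (-1/9*(-3)*4)*v + 6*f = 4*v/3 + 6*f = 6*f + 4*v/3)
h = 164/3 (h = 6*8 + (4/3)*5 = 48 + 20/3 = 164/3 ≈ 54.667)
(0 - 1*20) + h*4 = (0 - 1*20) + (164/3)*4 = (0 - 20) + 656/3 = -20 + 656/3 = 596/3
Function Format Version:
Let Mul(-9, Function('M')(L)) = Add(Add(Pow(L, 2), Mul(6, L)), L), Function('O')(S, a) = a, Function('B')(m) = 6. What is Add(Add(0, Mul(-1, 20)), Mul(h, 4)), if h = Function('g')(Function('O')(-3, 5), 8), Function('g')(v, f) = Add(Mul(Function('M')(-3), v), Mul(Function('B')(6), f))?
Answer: Rational(596, 3) ≈ 198.67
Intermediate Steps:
Function('M')(L) = Add(Mul(Rational(-7, 9), L), Mul(Rational(-1, 9), Pow(L, 2))) (Function('M')(L) = Mul(Rational(-1, 9), Add(Add(Pow(L, 2), Mul(6, L)), L)) = Mul(Rational(-1, 9), Add(Pow(L, 2), Mul(7, L))) = Add(Mul(Rational(-7, 9), L), Mul(Rational(-1, 9), Pow(L, 2))))
Function('g')(v, f) = Add(Mul(6, f), Mul(Rational(4, 3), v)) (Function('g')(v, f) = Add(Mul(Mul(Rational(-1, 9), -3, Add(7, -3)), v), Mul(6, f)) = Add(Mul(Mul(Rational(-1, 9), -3, 4), v), Mul(6, f)) = Add(Mul(Rational(4, 3), v), Mul(6, f)) = Add(Mul(6, f), Mul(Rational(4, 3), v)))
h = Rational(164, 3) (h = Add(Mul(6, 8), Mul(Rational(4, 3), 5)) = Add(48, Rational(20, 3)) = Rational(164, 3) ≈ 54.667)
Add(Add(0, Mul(-1, 20)), Mul(h, 4)) = Add(Add(0, Mul(-1, 20)), Mul(Rational(164, 3), 4)) = Add(Add(0, -20), Rational(656, 3)) = Add(-20, Rational(656, 3)) = Rational(596, 3)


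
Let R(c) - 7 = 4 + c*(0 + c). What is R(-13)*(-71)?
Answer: -12780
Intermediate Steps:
R(c) = 11 + c² (R(c) = 7 + (4 + c*(0 + c)) = 7 + (4 + c*c) = 7 + (4 + c²) = 11 + c²)
R(-13)*(-71) = (11 + (-13)²)*(-71) = (11 + 169)*(-71) = 180*(-71) = -12780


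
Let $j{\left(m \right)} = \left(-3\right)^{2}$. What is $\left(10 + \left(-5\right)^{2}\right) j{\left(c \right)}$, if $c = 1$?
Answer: $315$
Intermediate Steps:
$j{\left(m \right)} = 9$
$\left(10 + \left(-5\right)^{2}\right) j{\left(c \right)} = \left(10 + \left(-5\right)^{2}\right) 9 = \left(10 + 25\right) 9 = 35 \cdot 9 = 315$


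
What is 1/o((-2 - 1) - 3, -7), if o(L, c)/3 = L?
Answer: -1/18 ≈ -0.055556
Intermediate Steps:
o(L, c) = 3*L
1/o((-2 - 1) - 3, -7) = 1/(3*((-2 - 1) - 3)) = 1/(3*(-3 - 3)) = 1/(3*(-6)) = 1/(-18) = -1/18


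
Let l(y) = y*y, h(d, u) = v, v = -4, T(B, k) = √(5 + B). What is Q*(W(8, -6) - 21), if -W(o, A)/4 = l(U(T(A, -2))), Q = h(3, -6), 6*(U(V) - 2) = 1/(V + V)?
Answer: 1331/9 - 16*I/3 ≈ 147.89 - 5.3333*I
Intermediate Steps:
U(V) = 2 + 1/(12*V) (U(V) = 2 + 1/(6*(V + V)) = 2 + 1/(6*((2*V))) = 2 + (1/(2*V))/6 = 2 + 1/(12*V))
h(d, u) = -4
Q = -4
l(y) = y²
W(o, A) = -4*(2 + 1/(12*√(5 + A)))² (W(o, A) = -4*(2 + 1/(12*(√(5 + A))))² = -4*(2 + 1/(12*√(5 + A)))²)
Q*(W(8, -6) - 21) = -4*(-(1 + 24*√(5 - 6))²/(180 + 36*(-6)) - 21) = -4*(-(1 + 24*√(-1))²/(180 - 216) - 21) = -4*(-1*(1 + 24*I)²/(-36) - 21) = -4*(-1*(1 + 24*I)²*(-1/36) - 21) = -4*((1 + 24*I)²/36 - 21) = -4*(-21 + (1 + 24*I)²/36) = 84 - (1 + 24*I)²/9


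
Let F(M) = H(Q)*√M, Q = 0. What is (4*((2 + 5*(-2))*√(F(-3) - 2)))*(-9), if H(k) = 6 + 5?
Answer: 288*√(-2 + 11*I*√3) ≈ 843.53 + 936.71*I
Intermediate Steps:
H(k) = 11
F(M) = 11*√M
(4*((2 + 5*(-2))*√(F(-3) - 2)))*(-9) = (4*((2 + 5*(-2))*√(11*√(-3) - 2)))*(-9) = (4*((2 - 10)*√(11*(I*√3) - 2)))*(-9) = (4*(-8*√(11*I*√3 - 2)))*(-9) = (4*(-8*√(-2 + 11*I*√3)))*(-9) = -32*√(-2 + 11*I*√3)*(-9) = 288*√(-2 + 11*I*√3)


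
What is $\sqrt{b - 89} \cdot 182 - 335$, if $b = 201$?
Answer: $-335 + 728 \sqrt{7} \approx 1591.1$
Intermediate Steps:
$\sqrt{b - 89} \cdot 182 - 335 = \sqrt{201 - 89} \cdot 182 - 335 = \sqrt{112} \cdot 182 - 335 = 4 \sqrt{7} \cdot 182 - 335 = 728 \sqrt{7} - 335 = -335 + 728 \sqrt{7}$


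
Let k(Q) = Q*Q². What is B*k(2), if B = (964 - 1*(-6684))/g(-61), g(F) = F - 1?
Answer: -30592/31 ≈ -986.84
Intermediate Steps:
g(F) = -1 + F
k(Q) = Q³
B = -3824/31 (B = (964 - 1*(-6684))/(-1 - 61) = (964 + 6684)/(-62) = 7648*(-1/62) = -3824/31 ≈ -123.35)
B*k(2) = -3824/31*2³ = -3824/31*8 = -30592/31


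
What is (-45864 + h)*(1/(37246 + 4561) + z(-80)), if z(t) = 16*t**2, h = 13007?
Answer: -140662026170457/41807 ≈ -3.3646e+9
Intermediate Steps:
(-45864 + h)*(1/(37246 + 4561) + z(-80)) = (-45864 + 13007)*(1/(37246 + 4561) + 16*(-80)**2) = -32857*(1/41807 + 16*6400) = -32857*(1/41807 + 102400) = -32857*4281036801/41807 = -140662026170457/41807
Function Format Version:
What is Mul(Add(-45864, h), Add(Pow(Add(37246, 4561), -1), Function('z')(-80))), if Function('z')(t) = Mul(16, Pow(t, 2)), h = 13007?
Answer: Rational(-140662026170457, 41807) ≈ -3.3646e+9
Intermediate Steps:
Mul(Add(-45864, h), Add(Pow(Add(37246, 4561), -1), Function('z')(-80))) = Mul(Add(-45864, 13007), Add(Pow(Add(37246, 4561), -1), Mul(16, Pow(-80, 2)))) = Mul(-32857, Add(Pow(41807, -1), Mul(16, 6400))) = Mul(-32857, Add(Rational(1, 41807), 102400)) = Mul(-32857, Rational(4281036801, 41807)) = Rational(-140662026170457, 41807)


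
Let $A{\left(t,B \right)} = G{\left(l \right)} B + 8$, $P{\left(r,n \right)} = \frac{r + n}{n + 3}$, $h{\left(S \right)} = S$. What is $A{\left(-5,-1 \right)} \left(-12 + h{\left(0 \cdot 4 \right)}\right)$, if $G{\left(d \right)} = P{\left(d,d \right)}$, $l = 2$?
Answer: $- \frac{432}{5} \approx -86.4$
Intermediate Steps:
$P{\left(r,n \right)} = \frac{n + r}{3 + n}$
$G{\left(d \right)} = \frac{2 d}{3 + d}$ ($G{\left(d \right)} = \frac{d + d}{3 + d} = \frac{2 d}{3 + d}$)
$A{\left(t,B \right)} = 8 + \frac{4 B}{5}$ ($A{\left(t,B \right)} = 2 \cdot 2 \frac{1}{3 + 2} B + 8 = 2 \cdot 2 \cdot \frac{1}{5} B + 8 = \frac{4 B}{5} + 8 = 8 + \frac{4 B}{5}$)
$A{\left(-5,-1 \right)} \left(-12 + h{\left(0 \cdot 4 \right)}\right) = \left(8 + \frac{4}{5} \left(-1\right)\right) \left(-12 + 0 \cdot 4\right) = \left(8 - \frac{4}{5}\right) \left(-12 + 0\right) = \frac{36}{5} \left(-12\right) = - \frac{432}{5}$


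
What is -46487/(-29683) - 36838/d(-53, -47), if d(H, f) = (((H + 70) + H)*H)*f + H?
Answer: 5264694377/2663425907 ≈ 1.9767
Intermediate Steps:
d(H, f) = H + H*f*(70 + 2*H) (d(H, f) = (((70 + H) + H)*H)*f + H = ((70 + 2*H)*H)*f + H = (H*(70 + 2*H))*f + H = H*f*(70 + 2*H) + H = H + H*f*(70 + 2*H))
-46487/(-29683) - 36838/d(-53, -47) = -46487/(-29683) - 36838*(-1/(53*(1 + 70*(-47) + 2*(-53)*(-47)))) = -46487*(-1/29683) - 36838*(-1/(53*(1 - 3290 + 4982))) = 46487/29683 - 36838/((-53*1693)) = 46487/29683 - 36838/(-89729) = 46487/29683 - 36838*(-1/89729) = 46487/29683 + 36838/89729 = 5264694377/2663425907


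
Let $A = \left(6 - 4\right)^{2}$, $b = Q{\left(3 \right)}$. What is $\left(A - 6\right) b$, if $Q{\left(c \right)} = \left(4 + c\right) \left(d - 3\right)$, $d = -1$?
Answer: $56$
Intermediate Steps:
$Q{\left(c \right)} = -16 - 4 c$ ($Q{\left(c \right)} = \left(4 + c\right) \left(-1 - 3\right) = \left(4 + c\right) \left(-4\right) = -16 - 4 c$)
$b = -28$ ($b = -16 - 12 = -28$)
$A = 4$ ($A = 2^{2} = 4$)
$\left(A - 6\right) b = \left(4 - 6\right) \left(-28\right) = \left(-2\right) \left(-28\right) = 56$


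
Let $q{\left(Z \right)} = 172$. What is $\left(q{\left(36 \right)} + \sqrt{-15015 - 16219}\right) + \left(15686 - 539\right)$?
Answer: $15319 + i \sqrt{31234} \approx 15319.0 + 176.73 i$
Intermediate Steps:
$\left(q{\left(36 \right)} + \sqrt{-15015 - 16219}\right) + \left(15686 - 539\right) = \left(172 + \sqrt{-15015 - 16219}\right) + \left(15686 - 539\right) = \left(172 + \sqrt{-31234}\right) + \left(15686 - 539\right) = \left(172 + i \sqrt{31234}\right) + 15147 = 15319 + i \sqrt{31234}$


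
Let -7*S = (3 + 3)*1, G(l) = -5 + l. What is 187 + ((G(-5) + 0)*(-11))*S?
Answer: 649/7 ≈ 92.714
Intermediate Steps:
S = -6/7 (S = -(3 + 3)/7 = -6/7 ≈ -0.85714)
187 + ((G(-5) + 0)*(-11))*S = 187 + (((-5 - 5) + 0)*(-11))*(-6/7) = 187 + ((-10 + 0)*(-11))*(-6/7) = 187 - 10*(-11)*(-6/7) = 187 + 110*(-6/7) = 187 - 660/7 = 649/7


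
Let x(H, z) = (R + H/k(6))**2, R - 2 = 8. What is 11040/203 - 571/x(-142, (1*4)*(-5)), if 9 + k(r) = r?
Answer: 325564143/6005552 ≈ 54.211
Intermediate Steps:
k(r) = -9 + r
R = 10 (R = 2 + 8 = 10)
x(H, z) = (10 - H/3)**2 (x(H, z) = (10 + H/(-9 + 6))**2 = (10 + H/(-3))**2 = (10 + H*(-1/3))**2 = (10 - H/3)**2)
11040/203 - 571/x(-142, (1*4)*(-5)) = 11040/203 - 571*9/(-30 - 142)**2 = 11040*(1/203) - 571/((1/9)*(-172)**2) = 11040/203 - 571/((1/9)*29584) = 11040/203 - 571/29584/9 = 11040/203 - 571*9/29584 = 11040/203 - 5139/29584 = 325564143/6005552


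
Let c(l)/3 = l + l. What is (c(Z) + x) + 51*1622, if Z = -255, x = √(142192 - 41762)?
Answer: 81192 + 11*√830 ≈ 81509.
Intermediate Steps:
x = 11*√830 (x = √100430 = 11*√830 ≈ 316.91)
c(l) = 6*l (c(l) = 3*(l + l) = 3*(2*l) = 6*l)
(c(Z) + x) + 51*1622 = (6*(-255) + 11*√830) + 51*1622 = (-1530 + 11*√830) + 82722 = 81192 + 11*√830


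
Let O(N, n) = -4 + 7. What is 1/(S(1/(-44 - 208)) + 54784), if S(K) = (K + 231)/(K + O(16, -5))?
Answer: 755/41420131 ≈ 1.8228e-5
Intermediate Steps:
O(N, n) = 3
S(K) = (231 + K)/(3 + K) (S(K) = (K + 231)/(K + 3) = (231 + K)/(3 + K))
1/(S(1/(-44 - 208)) + 54784) = 1/((231 + 1/(-44 - 208))/(3 + 1/(-44 - 208)) + 54784) = 1/((231 + 1/(-252))/(3 + 1/(-252)) + 54784) = 1/((231 - 1/252)/(3 - 1/252) + 54784) = 1/((58211/252)/(755/252) + 54784) = 1/((252/755)*(58211/252) + 54784) = 1/(58211/755 + 54784) = 1/(41420131/755) = 755/41420131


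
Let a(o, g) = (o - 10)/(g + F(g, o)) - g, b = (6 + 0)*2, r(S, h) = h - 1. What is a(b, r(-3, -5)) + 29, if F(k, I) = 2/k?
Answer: 659/19 ≈ 34.684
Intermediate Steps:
r(S, h) = -1 + h
b = 12 (b = 6*2 = 12)
a(o, g) = -g + (-10 + o)/(g + 2/g) (a(o, g) = (o - 10)/(g + 2/g) - g = (-10 + o)/(g + 2/g) - g = -g + (-10 + o)/(g + 2/g))
a(b, r(-3, -5)) + 29 = (-1 - 5)*(-12 + 12 - (-1 - 5)**2)/(2 + (-1 - 5)**2) + 29 = -6*(-12 + 12 - 1*(-6)**2)/(2 + (-6)**2) + 29 = -6*(-12 + 12 - 1*36)/(2 + 36) + 29 = -6*(-12 + 12 - 36)/38 + 29 = -6*1/38*(-36) + 29 = 108/19 + 29 = 659/19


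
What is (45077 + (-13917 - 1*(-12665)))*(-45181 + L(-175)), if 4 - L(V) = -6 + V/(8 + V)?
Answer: -330604054900/167 ≈ -1.9797e+9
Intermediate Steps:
L(V) = 10 - V/(8 + V) (L(V) = 4 - (-6 + V/(8 + V)) = 4 + (6 - V/(8 + V)) = 10 - V/(8 + V))
(45077 + (-13917 - 1*(-12665)))*(-45181 + L(-175)) = (45077 + (-13917 - 1*(-12665)))*(-45181 + (80 + 9*(-175))/(8 - 175)) = (45077 + (-13917 + 12665))*(-45181 + (80 - 1575)/(-167)) = (45077 - 1252)*(-45181 - 1/167*(-1495)) = 43825*(-45181 + 1495/167) = 43825*(-7543732/167) = -330604054900/167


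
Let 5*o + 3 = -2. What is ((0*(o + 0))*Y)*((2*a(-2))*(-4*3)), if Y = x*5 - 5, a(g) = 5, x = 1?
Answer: 0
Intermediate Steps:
o = -1 (o = -⅗ + (⅕)*(-2) = -⅗ - ⅖ = -1)
Y = 0 (Y = 1*5 - 5 = 5 - 5 = 0)
((0*(o + 0))*Y)*((2*a(-2))*(-4*3)) = ((0*(-1 + 0))*0)*((2*5)*(-4*3)) = ((0*(-1))*0)*(10*(-12)) = (0*0)*(-120) = 0*(-120) = 0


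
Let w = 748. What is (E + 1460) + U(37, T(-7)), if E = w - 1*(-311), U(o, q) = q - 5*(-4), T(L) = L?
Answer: 2532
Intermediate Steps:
U(o, q) = 20 + q (U(o, q) = q + 20 = 20 + q)
E = 1059 (E = 748 - 1*(-311) = 748 + 311 = 1059)
(E + 1460) + U(37, T(-7)) = (1059 + 1460) + (20 - 7) = 2519 + 13 = 2532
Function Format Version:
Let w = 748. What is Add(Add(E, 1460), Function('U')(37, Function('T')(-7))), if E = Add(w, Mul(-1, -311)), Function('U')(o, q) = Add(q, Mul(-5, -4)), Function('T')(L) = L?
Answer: 2532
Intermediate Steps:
Function('U')(o, q) = Add(20, q) (Function('U')(o, q) = Add(q, 20) = Add(20, q))
E = 1059 (E = Add(748, Mul(-1, -311)) = Add(748, 311) = 1059)
Add(Add(E, 1460), Function('U')(37, Function('T')(-7))) = Add(Add(1059, 1460), Add(20, -7)) = Add(2519, 13) = 2532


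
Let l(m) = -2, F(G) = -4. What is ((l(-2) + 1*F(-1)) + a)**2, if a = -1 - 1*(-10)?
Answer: 9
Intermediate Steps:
a = 9 (a = -1 + 10 = 9)
((l(-2) + 1*F(-1)) + a)**2 = ((-2 + 1*(-4)) + 9)**2 = ((-2 - 4) + 9)**2 = (-6 + 9)**2 = 3**2 = 9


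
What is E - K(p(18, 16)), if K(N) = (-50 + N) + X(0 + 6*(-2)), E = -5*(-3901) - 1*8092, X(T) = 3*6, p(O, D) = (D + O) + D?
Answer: 11395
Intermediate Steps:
p(O, D) = O + 2*D
X(T) = 18
E = 11413 (E = 19505 - 8092 = 11413)
K(N) = -32 + N (K(N) = (-50 + N) + 18 = -32 + N)
E - K(p(18, 16)) = 11413 - (-32 + (18 + 2*16)) = 11413 - (-32 + (18 + 32)) = 11413 - (-32 + 50) = 11413 - 1*18 = 11413 - 18 = 11395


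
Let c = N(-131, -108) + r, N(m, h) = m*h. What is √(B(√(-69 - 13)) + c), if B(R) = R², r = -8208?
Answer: √5858 ≈ 76.538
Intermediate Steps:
N(m, h) = h*m
c = 5940 (c = -108*(-131) - 8208 = 14148 - 8208 = 5940)
√(B(√(-69 - 13)) + c) = √((√(-69 - 13))² + 5940) = √((√(-82))² + 5940) = √((I*√82)² + 5940) = √(-82 + 5940) = √5858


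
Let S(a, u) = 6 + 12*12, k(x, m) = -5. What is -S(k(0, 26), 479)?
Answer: -150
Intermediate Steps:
S(a, u) = 150 (S(a, u) = 6 + 144 = 150)
-S(k(0, 26), 479) = -1*150 = -150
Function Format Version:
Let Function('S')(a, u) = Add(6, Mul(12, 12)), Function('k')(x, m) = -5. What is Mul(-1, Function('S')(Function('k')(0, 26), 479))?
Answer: -150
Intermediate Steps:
Function('S')(a, u) = 150 (Function('S')(a, u) = Add(6, 144) = 150)
Mul(-1, Function('S')(Function('k')(0, 26), 479)) = Mul(-1, 150) = -150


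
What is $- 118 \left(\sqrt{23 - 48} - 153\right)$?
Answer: $18054 - 590 i \approx 18054.0 - 590.0 i$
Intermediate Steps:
$- 118 \left(\sqrt{23 - 48} - 153\right) = - 118 \left(\sqrt{-25} - 153\right) = - 118 \left(5 i - 153\right) = - 118 \left(-153 + 5 i\right) = 18054 - 590 i$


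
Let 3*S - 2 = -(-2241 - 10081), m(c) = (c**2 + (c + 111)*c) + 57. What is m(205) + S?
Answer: 110970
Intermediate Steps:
m(c) = 57 + c**2 + c*(111 + c) (m(c) = (c**2 + (111 + c)*c) + 57 = (c**2 + c*(111 + c)) + 57 = 57 + c**2 + c*(111 + c))
S = 4108 (S = 2/3 + (-(-2241 - 10081))/3 = 2/3 + (-1*(-12322))/3 = 2/3 + (1/3)*12322 = 2/3 + 12322/3 = 4108)
m(205) + S = (57 + 2*205**2 + 111*205) + 4108 = (57 + 2*42025 + 22755) + 4108 = (57 + 84050 + 22755) + 4108 = 106862 + 4108 = 110970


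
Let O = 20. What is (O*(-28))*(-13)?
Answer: 7280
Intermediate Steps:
(O*(-28))*(-13) = (20*(-28))*(-13) = -560*(-13) = 7280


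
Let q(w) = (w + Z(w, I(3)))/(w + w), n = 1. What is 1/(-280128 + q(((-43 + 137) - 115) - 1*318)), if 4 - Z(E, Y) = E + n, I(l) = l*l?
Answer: -226/63308929 ≈ -3.5698e-6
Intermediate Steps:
I(l) = l**2
Z(E, Y) = 3 - E (Z(E, Y) = 4 - (E + 1) = 4 - (1 + E) = 4 + (-1 - E) = 3 - E)
q(w) = 3/(2*w) (q(w) = (w + (3 - w))/(w + w) = 3/((2*w)) = 3*(1/(2*w)) = 3/(2*w))
1/(-280128 + q(((-43 + 137) - 115) - 1*318)) = 1/(-280128 + 3/(2*(((-43 + 137) - 115) - 1*318))) = 1/(-280128 + 3/(2*((94 - 115) - 318))) = 1/(-280128 + 3/(2*(-21 - 318))) = 1/(-280128 + (3/2)/(-339)) = 1/(-280128 + (3/2)*(-1/339)) = 1/(-280128 - 1/226) = 1/(-63308929/226) = -226/63308929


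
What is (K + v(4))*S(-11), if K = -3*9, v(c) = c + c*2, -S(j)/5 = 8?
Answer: 600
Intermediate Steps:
S(j) = -40 (S(j) = -5*8 = -40)
v(c) = 3*c (v(c) = c + 2*c = 3*c)
K = -27
(K + v(4))*S(-11) = (-27 + 3*4)*(-40) = (-27 + 12)*(-40) = -15*(-40) = 600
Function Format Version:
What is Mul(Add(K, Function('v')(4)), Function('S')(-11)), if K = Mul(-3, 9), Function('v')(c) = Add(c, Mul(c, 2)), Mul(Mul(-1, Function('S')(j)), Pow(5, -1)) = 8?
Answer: 600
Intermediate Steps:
Function('S')(j) = -40 (Function('S')(j) = Mul(-5, 8) = -40)
Function('v')(c) = Mul(3, c) (Function('v')(c) = Add(c, Mul(2, c)) = Mul(3, c))
K = -27
Mul(Add(K, Function('v')(4)), Function('S')(-11)) = Mul(Add(-27, Mul(3, 4)), -40) = Mul(Add(-27, 12), -40) = Mul(-15, -40) = 600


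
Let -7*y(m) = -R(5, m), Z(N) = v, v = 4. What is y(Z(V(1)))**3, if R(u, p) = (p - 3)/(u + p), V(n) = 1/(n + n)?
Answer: 1/250047 ≈ 3.9992e-6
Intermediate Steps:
V(n) = 1/(2*n)
R(u, p) = (-3 + p)/(p + u)
Z(N) = 4
y(m) = (-3 + m)/(7*(5 + m)) (y(m) = -(-1)*(-3 + m)/(m + 5)/7 = -(-1)*(-3 + m)/(5 + m)/7 = -(-1)*(-3 + m)/(7*(5 + m)) = (-3 + m)/(7*(5 + m)))
y(Z(V(1)))**3 = ((-3 + 4)/(7*(5 + 4)))**3 = ((1/7)*1/9)**3 = ((1/7)*(1/9)*1)**3 = (1/63)**3 = 1/250047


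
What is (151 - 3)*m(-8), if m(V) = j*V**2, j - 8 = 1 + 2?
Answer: 104192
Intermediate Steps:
j = 11 (j = 8 + (1 + 2) = 8 + 3 = 11)
m(V) = 11*V**2
(151 - 3)*m(-8) = (151 - 3)*(11*(-8)**2) = 148*(11*64) = 148*704 = 104192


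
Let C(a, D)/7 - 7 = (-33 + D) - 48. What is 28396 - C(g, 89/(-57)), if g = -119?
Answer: 1648721/57 ≈ 28925.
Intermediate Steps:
C(a, D) = -518 + 7*D (C(a, D) = 49 + 7*((-33 + D) - 48) = 49 + 7*(-81 + D) = 49 + (-567 + 7*D) = -518 + 7*D)
28396 - C(g, 89/(-57)) = 28396 - (-518 + 7*(89/(-57))) = 28396 - (-518 + 7*(89*(-1/57))) = 28396 - (-518 + 7*(-89/57)) = 28396 - (-518 - 623/57) = 28396 - 1*(-30149/57) = 28396 + 30149/57 = 1648721/57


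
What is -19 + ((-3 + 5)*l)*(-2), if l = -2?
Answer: -11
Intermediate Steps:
-19 + ((-3 + 5)*l)*(-2) = -19 + ((-3 + 5)*(-2))*(-2) = -19 + (2*(-2))*(-2) = -19 - 4*(-2) = -19 + 8 = -11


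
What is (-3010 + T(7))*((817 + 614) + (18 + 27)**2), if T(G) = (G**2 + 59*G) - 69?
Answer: -9044352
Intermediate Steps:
T(G) = -69 + G**2 + 59*G
(-3010 + T(7))*((817 + 614) + (18 + 27)**2) = (-3010 + (-69 + 7**2 + 59*7))*((817 + 614) + (18 + 27)**2) = (-3010 + (-69 + 49 + 413))*(1431 + 45**2) = (-3010 + 393)*(1431 + 2025) = -2617*3456 = -9044352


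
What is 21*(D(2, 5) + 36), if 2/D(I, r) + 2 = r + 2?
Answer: 3822/5 ≈ 764.40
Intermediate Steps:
D(I, r) = 2/r (D(I, r) = 2/(-2 + (r + 2)) = 2/(-2 + (2 + r)) = 2/r)
21*(D(2, 5) + 36) = 21*(2/5 + 36) = 21*(2*(⅕) + 36) = 21*(⅖ + 36) = 21*(182/5) = 3822/5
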